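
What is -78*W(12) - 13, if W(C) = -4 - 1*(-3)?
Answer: 65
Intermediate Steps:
W(C) = -1 (W(C) = -4 + 3 = -1)
-78*W(12) - 13 = -78*(-1) - 13 = 78 - 13 = 65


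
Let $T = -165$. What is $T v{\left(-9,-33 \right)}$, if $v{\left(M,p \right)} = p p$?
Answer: $-179685$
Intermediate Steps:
$v{\left(M,p \right)} = p^{2}$
$T v{\left(-9,-33 \right)} = - 165 \left(-33\right)^{2} = \left(-165\right) 1089 = -179685$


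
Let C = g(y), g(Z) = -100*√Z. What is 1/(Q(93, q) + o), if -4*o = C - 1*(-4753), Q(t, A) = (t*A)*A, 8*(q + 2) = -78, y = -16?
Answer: 119312/1390273625 - 1024*I/1390273625 ≈ 8.5819e-5 - 7.3655e-7*I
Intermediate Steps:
q = -47/4 (q = -2 + (⅛)*(-78) = -2 - 39/4 = -47/4 ≈ -11.750)
Q(t, A) = t*A² (Q(t, A) = (A*t)*A = t*A²)
C = -400*I ≈ -400.0*I
o = -4753/4 + 100*I (o = -(-400*I - 1*(-4753))/4 = -(-400*I + 4753)/4 = -(4753 - 400*I)/4 = -4753/4 + 100*I ≈ -1188.3 + 100.0*I)
1/(Q(93, q) + o) = 1/(93*(-47/4)² + (-4753/4 + 100*I)) = 1/(93*(2209/16) + (-4753/4 + 100*I)) = 1/(205437/16 + (-4753/4 + 100*I)) = 1/(186425/16 + 100*I) = 256*(186425/16 - 100*I)/34756840625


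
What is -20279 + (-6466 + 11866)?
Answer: -14879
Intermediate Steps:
-20279 + (-6466 + 11866) = -20279 + 5400 = -14879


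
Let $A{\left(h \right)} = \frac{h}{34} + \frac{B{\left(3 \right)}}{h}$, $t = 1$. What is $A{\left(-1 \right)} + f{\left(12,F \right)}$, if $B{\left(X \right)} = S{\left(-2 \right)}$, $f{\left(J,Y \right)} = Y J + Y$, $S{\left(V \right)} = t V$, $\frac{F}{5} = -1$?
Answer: $- \frac{2143}{34} \approx -63.029$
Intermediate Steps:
$F = -5$ ($F = 5 \left(-1\right) = -5$)
$S{\left(V \right)} = V$ ($S{\left(V \right)} = 1 V = V$)
$f{\left(J,Y \right)} = Y + J Y$ ($f{\left(J,Y \right)} = J Y + Y = Y + J Y$)
$B{\left(X \right)} = -2$
$A{\left(h \right)} = - \frac{2}{h} + \frac{h}{34}$ ($A{\left(h \right)} = \frac{h}{34} - \frac{2}{h} = - \frac{2}{h} + \frac{h}{34}$)
$A{\left(-1 \right)} + f{\left(12,F \right)} = \left(- \frac{2}{-1} + \frac{1}{34} \left(-1\right)\right) - 5 \left(1 + 12\right) = \left(\left(-2\right) \left(-1\right) - \frac{1}{34}\right) - 65 = \left(2 - \frac{1}{34}\right) - 65 = \frac{67}{34} - 65 = - \frac{2143}{34}$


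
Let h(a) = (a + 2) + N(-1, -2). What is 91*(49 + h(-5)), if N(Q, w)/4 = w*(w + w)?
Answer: 7098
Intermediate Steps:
N(Q, w) = 8*w² (N(Q, w) = 4*(w*(w + w)) = 4*(w*(2*w)) = 4*(2*w²) = 8*w²)
h(a) = 34 + a (h(a) = (a + 2) + 8*(-2)² = (2 + a) + 8*4 = (2 + a) + 32 = 34 + a)
91*(49 + h(-5)) = 91*(49 + (34 - 5)) = 91*(49 + 29) = 91*78 = 7098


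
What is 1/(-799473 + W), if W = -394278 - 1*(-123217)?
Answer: -1/1070534 ≈ -9.3411e-7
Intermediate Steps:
W = -271061 (W = -394278 + 123217 = -271061)
1/(-799473 + W) = 1/(-799473 - 271061) = 1/(-1070534) = -1/1070534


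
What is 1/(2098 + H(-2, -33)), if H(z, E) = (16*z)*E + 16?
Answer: 1/3170 ≈ 0.00031546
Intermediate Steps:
H(z, E) = 16 + 16*E*z (H(z, E) = 16*E*z + 16 = 16 + 16*E*z)
1/(2098 + H(-2, -33)) = 1/(2098 + (16 + 16*(-33)*(-2))) = 1/(2098 + (16 + 1056)) = 1/(2098 + 1072) = 1/3170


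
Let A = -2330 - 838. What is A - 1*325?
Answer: -3493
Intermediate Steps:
A = -3168
A - 1*325 = -3168 - 1*325 = -3168 - 325 = -3493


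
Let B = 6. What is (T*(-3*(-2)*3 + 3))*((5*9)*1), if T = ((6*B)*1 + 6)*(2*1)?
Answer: 79380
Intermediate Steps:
T = 84 (T = ((6*6)*1 + 6)*(2*1) = (36*1 + 6)*2 = (36 + 6)*2 = 42*2 = 84)
(T*(-3*(-2)*3 + 3))*((5*9)*1) = (84*(-3*(-2)*3 + 3))*((5*9)*1) = (84*(6*3 + 3))*(45*1) = (84*(18 + 3))*45 = (84*21)*45 = 1764*45 = 79380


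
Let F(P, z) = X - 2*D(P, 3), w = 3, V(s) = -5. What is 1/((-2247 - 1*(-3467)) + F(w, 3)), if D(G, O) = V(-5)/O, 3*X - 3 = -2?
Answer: 3/3671 ≈ 0.00081722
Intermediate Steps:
X = 1/3 (X = 1 + (1/3)*(-2) = 1 - 2/3 = 1/3 ≈ 0.33333)
D(G, O) = -5/O
F(P, z) = 11/3 (F(P, z) = 1/3 - (-10)/3 = 1/3 - 2*(-5/3) = 1/3 + 10/3 = 11/3)
1/((-2247 - 1*(-3467)) + F(w, 3)) = 1/((-2247 - 1*(-3467)) + 11/3) = 1/((-2247 + 3467) + 11/3) = 1/(1220 + 11/3) = 1/(3671/3) = 3/3671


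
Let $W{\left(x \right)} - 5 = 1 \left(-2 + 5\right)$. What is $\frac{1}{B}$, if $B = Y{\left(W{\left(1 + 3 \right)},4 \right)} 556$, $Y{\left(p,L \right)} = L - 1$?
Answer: $\frac{1}{1668} \approx 0.00059952$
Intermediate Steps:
$W{\left(x \right)} = 8$ ($W{\left(x \right)} = 5 + 1 \left(-2 + 5\right) = 5 + 1 \cdot 3 = 5 + 3 = 8$)
$Y{\left(p,L \right)} = -1 + L$
$B = 1668$ ($B = \left(-1 + 4\right) 556 = 3 \cdot 556 = 1668$)
$\frac{1}{B} = \frac{1}{1668}$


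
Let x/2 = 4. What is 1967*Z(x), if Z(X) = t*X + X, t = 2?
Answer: 47208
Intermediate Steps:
x = 8 (x = 2*4 = 8)
Z(X) = 3*X (Z(X) = 2*X + X = 3*X)
1967*Z(x) = 1967*(3*8) = 1967*24 = 47208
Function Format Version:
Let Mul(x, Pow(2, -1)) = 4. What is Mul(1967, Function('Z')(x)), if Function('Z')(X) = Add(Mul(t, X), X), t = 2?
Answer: 47208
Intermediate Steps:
x = 8 (x = Mul(2, 4) = 8)
Function('Z')(X) = Mul(3, X) (Function('Z')(X) = Add(Mul(2, X), X) = Mul(3, X))
Mul(1967, Function('Z')(x)) = Mul(1967, Mul(3, 8)) = Mul(1967, 24) = 47208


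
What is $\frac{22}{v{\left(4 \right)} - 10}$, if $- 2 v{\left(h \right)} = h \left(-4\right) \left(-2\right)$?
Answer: $- \frac{11}{13} \approx -0.84615$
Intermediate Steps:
$v{\left(h \right)} = - 4 h$ ($v{\left(h \right)} = - \frac{h \left(-4\right) \left(-2\right)}{2} = - \frac{- 4 h \left(-2\right)}{2} = - \frac{8 h}{2} = - 4 h$)
$\frac{22}{v{\left(4 \right)} - 10} = \frac{22}{\left(-4\right) 4 - 10} = \frac{22}{-16 - 10} = \frac{22}{-26} = 22 \left(- \frac{1}{26}\right) = - \frac{11}{13}$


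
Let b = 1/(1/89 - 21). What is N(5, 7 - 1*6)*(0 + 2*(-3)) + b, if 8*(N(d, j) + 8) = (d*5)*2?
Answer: 19525/1868 ≈ 10.452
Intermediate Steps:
N(d, j) = -8 + 5*d/4 (N(d, j) = -8 + ((d*5)*2)/8 = -8 + ((5*d)*2)/8 = -8 + (10*d)/8 = -8 + 5*d/4)
b = -89/1868 (b = 1/(1/89 - 21) = 1/(-1868/89) = -89/1868 ≈ -0.047645)
N(5, 7 - 1*6)*(0 + 2*(-3)) + b = (-8 + (5/4)*5)*(0 + 2*(-3)) - 89/1868 = (-8 + 25/4)*(0 - 6) - 89/1868 = -7/4*(-6) - 89/1868 = 21/2 - 89/1868 = 19525/1868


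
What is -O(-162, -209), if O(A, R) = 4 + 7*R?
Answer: 1459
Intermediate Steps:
-O(-162, -209) = -(4 + 7*(-209)) = -(4 - 1463) = -1*(-1459) = 1459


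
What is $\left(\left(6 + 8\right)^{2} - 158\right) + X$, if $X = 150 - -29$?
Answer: $217$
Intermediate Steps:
$X = 179$ ($X = 150 + 29 = 179$)
$\left(\left(6 + 8\right)^{2} - 158\right) + X = \left(\left(6 + 8\right)^{2} - 158\right) + 179 = \left(14^{2} - 158\right) + 179 = \left(196 - 158\right) + 179 = 38 + 179 = 217$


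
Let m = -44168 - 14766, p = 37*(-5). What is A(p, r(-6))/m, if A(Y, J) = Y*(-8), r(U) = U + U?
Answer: -740/29467 ≈ -0.025113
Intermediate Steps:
r(U) = 2*U
p = -185
m = -58934
A(Y, J) = -8*Y
A(p, r(-6))/m = -8*(-185)/(-58934) = 1480*(-1/58934) = -740/29467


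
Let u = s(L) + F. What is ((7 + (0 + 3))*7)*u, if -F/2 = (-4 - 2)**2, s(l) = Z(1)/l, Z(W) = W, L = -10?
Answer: -5047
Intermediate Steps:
s(l) = 1/l
F = -72 (F = -2*(-4 - 2)**2 = -2*(-6)**2 = -2*36 = -72)
u = -721/10 (u = 1/(-10) - 72 = -1/10 - 72 = -721/10 ≈ -72.100)
((7 + (0 + 3))*7)*u = ((7 + (0 + 3))*7)*(-721/10) = ((7 + 3)*7)*(-721/10) = (10*7)*(-721/10) = 70*(-721/10) = -5047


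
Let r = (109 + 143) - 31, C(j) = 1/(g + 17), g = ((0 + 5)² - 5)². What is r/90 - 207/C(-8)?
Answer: -7768489/90 ≈ -86317.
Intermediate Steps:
g = 400 (g = (5² - 5)² = (25 - 5)² = 20² = 400)
C(j) = 1/417 (C(j) = 1/(400 + 17) = 1/417)
r = 221 (r = 252 - 31 = 221)
r/90 - 207/C(-8) = 221/90 - 207/1/417 = 221*(1/90) - 207*417 = 221/90 - 86319 = -7768489/90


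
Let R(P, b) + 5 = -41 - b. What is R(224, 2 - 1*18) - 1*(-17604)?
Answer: 17574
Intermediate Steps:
R(P, b) = -46 - b (R(P, b) = -5 + (-41 - b) = -46 - b)
R(224, 2 - 1*18) - 1*(-17604) = (-46 - (2 - 1*18)) - 1*(-17604) = (-46 - (2 - 18)) + 17604 = (-46 - 1*(-16)) + 17604 = (-46 + 16) + 17604 = -30 + 17604 = 17574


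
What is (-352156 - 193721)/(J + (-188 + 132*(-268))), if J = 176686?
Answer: -545877/141122 ≈ -3.8681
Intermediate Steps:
(-352156 - 193721)/(J + (-188 + 132*(-268))) = (-352156 - 193721)/(176686 + (-188 + 132*(-268))) = -545877/(176686 + (-188 - 35376)) = -545877/(176686 - 35564) = -545877/141122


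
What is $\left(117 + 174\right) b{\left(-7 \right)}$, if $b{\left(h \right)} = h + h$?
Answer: $-4074$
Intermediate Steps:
$b{\left(h \right)} = 2 h$
$\left(117 + 174\right) b{\left(-7 \right)} = \left(117 + 174\right) 2 \left(-7\right) = 291 \left(-14\right) = -4074$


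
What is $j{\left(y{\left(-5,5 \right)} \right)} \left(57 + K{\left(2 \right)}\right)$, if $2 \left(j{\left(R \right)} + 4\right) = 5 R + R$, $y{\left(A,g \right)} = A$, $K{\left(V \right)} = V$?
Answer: $-1121$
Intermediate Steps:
$j{\left(R \right)} = -4 + 3 R$ ($j{\left(R \right)} = -4 + \frac{5 R + R}{2} = -4 + \frac{6 R}{2} = -4 + 3 R$)
$j{\left(y{\left(-5,5 \right)} \right)} \left(57 + K{\left(2 \right)}\right) = \left(-4 + 3 \left(-5\right)\right) \left(57 + 2\right) = \left(-4 - 15\right) 59 = \left(-19\right) 59 = -1121$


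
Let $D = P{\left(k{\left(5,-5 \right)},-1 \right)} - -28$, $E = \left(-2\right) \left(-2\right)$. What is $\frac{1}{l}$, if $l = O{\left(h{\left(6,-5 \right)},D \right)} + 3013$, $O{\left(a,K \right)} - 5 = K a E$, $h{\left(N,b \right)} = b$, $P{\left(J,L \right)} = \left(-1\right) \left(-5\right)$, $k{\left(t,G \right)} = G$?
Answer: $\frac{1}{2358} \approx 0.00042409$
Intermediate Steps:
$P{\left(J,L \right)} = 5$
$E = 4$
$D = 33$ ($D = 5 - -28 = 5 + 28 = 33$)
$O{\left(a,K \right)} = 5 + 4 K a$ ($O{\left(a,K \right)} = 5 + K a 4 = 5 + 4 K a$)
$l = 2358$ ($l = \left(5 + 4 \cdot 33 \left(-5\right)\right) + 3013 = \left(5 - 660\right) + 3013 = -655 + 3013 = 2358$)
$\frac{1}{l} = \frac{1}{2358}$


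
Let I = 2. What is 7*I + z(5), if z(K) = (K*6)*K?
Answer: 164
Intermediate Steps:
z(K) = 6*K**2 (z(K) = (6*K)*K = 6*K**2)
7*I + z(5) = 7*2 + 6*5**2 = 14 + 6*25 = 14 + 150 = 164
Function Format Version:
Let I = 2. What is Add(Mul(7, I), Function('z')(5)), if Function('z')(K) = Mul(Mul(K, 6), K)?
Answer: 164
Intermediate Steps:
Function('z')(K) = Mul(6, Pow(K, 2)) (Function('z')(K) = Mul(Mul(6, K), K) = Mul(6, Pow(K, 2)))
Add(Mul(7, I), Function('z')(5)) = Add(Mul(7, 2), Mul(6, Pow(5, 2))) = Add(14, Mul(6, 25)) = Add(14, 150) = 164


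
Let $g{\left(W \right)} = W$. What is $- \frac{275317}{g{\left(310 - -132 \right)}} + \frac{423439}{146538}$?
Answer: $- \frac{10039310627}{16192449} \approx -620.0$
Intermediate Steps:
$- \frac{275317}{g{\left(310 - -132 \right)}} + \frac{423439}{146538} = - \frac{275317}{310 - -132} + \frac{423439}{146538} = - \frac{275317}{310 + 132} + 423439 \cdot \frac{1}{146538} = - \frac{275317}{442} + \frac{423439}{146538} = - \frac{10039310627}{16192449}$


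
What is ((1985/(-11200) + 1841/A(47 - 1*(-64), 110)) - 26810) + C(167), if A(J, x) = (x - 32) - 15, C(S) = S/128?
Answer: -1079755501/40320 ≈ -26780.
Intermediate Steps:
C(S) = S/128 (C(S) = S*(1/128) = S/128)
A(J, x) = -47 + x (A(J, x) = (-32 + x) - 15 = -47 + x)
((1985/(-11200) + 1841/A(47 - 1*(-64), 110)) - 26810) + C(167) = ((1985/(-11200) + 1841/(-47 + 110)) - 26810) + (1/128)*167 = ((1985*(-1/11200) + 1841/63) - 26810) + 167/128 = ((-397/2240 + 1841*(1/63)) - 26810) + 167/128 = ((-397/2240 + 263/9) - 26810) + 167/128 = (585547/20160 - 26810) + 167/128 = -539904053/20160 + 167/128 = -1079755501/40320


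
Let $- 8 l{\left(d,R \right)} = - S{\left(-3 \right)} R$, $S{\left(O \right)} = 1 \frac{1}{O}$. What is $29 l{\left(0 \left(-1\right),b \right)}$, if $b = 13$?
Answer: $- \frac{377}{24} \approx -15.708$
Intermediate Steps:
$S{\left(O \right)} = \frac{1}{O}$
$l{\left(d,R \right)} = - \frac{R}{24}$ ($l{\left(d,R \right)} = - \frac{- \frac{1}{-3} R}{8} = - \frac{\left(-1\right) \left(- \frac{1}{3}\right) R}{8} = - \frac{\frac{1}{3} R}{8} = - \frac{R}{24}$)
$29 l{\left(0 \left(-1\right),b \right)} = 29 \left(\left(- \frac{1}{24}\right) 13\right) = 29 \left(- \frac{13}{24}\right) = - \frac{377}{24}$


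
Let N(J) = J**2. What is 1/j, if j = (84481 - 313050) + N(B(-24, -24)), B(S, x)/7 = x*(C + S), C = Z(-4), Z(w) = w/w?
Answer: 1/14701927 ≈ 6.8018e-8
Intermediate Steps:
Z(w) = 1
C = 1
B(S, x) = 7*x*(1 + S) (B(S, x) = 7*(x*(1 + S)) = 7*x*(1 + S))
j = 14701927 (j = (84481 - 313050) + (7*(-24)*(1 - 24))**2 = -228569 + (7*(-24)*(-23))**2 = -228569 + 3864**2 = -228569 + 14930496 = 14701927)
1/j = 1/14701927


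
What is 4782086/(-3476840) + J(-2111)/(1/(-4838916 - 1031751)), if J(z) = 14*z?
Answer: 301618812304750517/1738420 ≈ 1.7350e+11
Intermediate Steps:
4782086/(-3476840) + J(-2111)/(1/(-4838916 - 1031751)) = 4782086/(-3476840) + (14*(-2111))/(1/(-4838916 - 1031751)) = 4782086*(-1/3476840) - 29554/(1/(-5870667)) = -2391043/1738420 - 29554/(-1/5870667) = -2391043/1738420 - 29554*(-5870667) = -2391043/1738420 + 173501692518 = 301618812304750517/1738420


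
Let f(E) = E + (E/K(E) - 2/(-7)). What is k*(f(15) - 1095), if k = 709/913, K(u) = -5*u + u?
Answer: -1949041/2324 ≈ -838.66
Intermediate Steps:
K(u) = -4*u
f(E) = 1/28 + E (f(E) = E + (E/((-4*E)) - 2/(-7)) = E + (E*(-1/(4*E)) - 2*(-⅐)) = E + (-¼ + 2/7) = E + 1/28 = 1/28 + E)
k = 709/913 (k = 709*(1/913) = 709/913 ≈ 0.77656)
k*(f(15) - 1095) = 709*((1/28 + 15) - 1095)/913 = 709*(421/28 - 1095)/913 = (709/913)*(-30239/28) = -1949041/2324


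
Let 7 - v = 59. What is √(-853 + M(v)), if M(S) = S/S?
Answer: 2*I*√213 ≈ 29.189*I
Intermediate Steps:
v = -52 (v = 7 - 1*59 = 7 - 59 = -52)
M(S) = 1
√(-853 + M(v)) = √(-853 + 1) = √(-852) = 2*I*√213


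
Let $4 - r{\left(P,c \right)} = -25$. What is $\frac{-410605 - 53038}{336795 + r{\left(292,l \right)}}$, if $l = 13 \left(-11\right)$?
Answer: $- \frac{463643}{336824} \approx -1.3765$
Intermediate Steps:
$l = -143$
$r{\left(P,c \right)} = 29$ ($r{\left(P,c \right)} = 4 - -25 = 4 + 25 = 29$)
$\frac{-410605 - 53038}{336795 + r{\left(292,l \right)}} = \frac{-410605 - 53038}{336795 + 29} = - \frac{463643}{336824}$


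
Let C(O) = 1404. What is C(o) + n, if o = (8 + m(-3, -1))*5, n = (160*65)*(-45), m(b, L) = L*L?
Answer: -466596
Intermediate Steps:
m(b, L) = L²
n = -468000 (n = 10400*(-45) = -468000)
o = 45 (o = (8 + (-1)²)*5 = (8 + 1)*5 = 9*5 = 45)
C(o) + n = 1404 - 468000 = -466596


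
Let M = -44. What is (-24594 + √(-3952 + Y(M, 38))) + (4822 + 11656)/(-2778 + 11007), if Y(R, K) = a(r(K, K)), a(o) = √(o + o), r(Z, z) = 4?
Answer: -202367548/8229 + I*√(3952 - 2*√2) ≈ -24592.0 + 62.842*I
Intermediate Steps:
a(o) = √2*√o (a(o) = √(2*o) = √2*√o)
Y(R, K) = 2*√2 (Y(R, K) = √2*√4 = √2*2 = 2*√2)
(-24594 + √(-3952 + Y(M, 38))) + (4822 + 11656)/(-2778 + 11007) = (-24594 + √(-3952 + 2*√2)) + (4822 + 11656)/(-2778 + 11007) = (-24594 + √(-3952 + 2*√2)) + 16478/8229 = -202367548/8229 + √(-3952 + 2*√2)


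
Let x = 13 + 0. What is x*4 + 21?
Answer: 73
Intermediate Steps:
x = 13
x*4 + 21 = 13*4 + 21 = 52 + 21 = 73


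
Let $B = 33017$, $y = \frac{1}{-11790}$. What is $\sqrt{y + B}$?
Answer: $\frac{\sqrt{509944261990}}{3930} \approx 181.71$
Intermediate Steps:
$y = - \frac{1}{11790} \approx -8.4818 \cdot 10^{-5}$
$\sqrt{y + B} = \sqrt{- \frac{1}{11790} + 33017} = \sqrt{\frac{389270429}{11790}} = \frac{\sqrt{509944261990}}{3930}$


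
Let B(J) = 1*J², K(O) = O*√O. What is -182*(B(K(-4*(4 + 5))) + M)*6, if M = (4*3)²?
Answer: 50791104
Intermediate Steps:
M = 144 (M = 12² = 144)
K(O) = O^(3/2)
B(J) = J²
-182*(B(K(-4*(4 + 5))) + M)*6 = -182*(((-4*(4 + 5))^(3/2))² + 144)*6 = -182*(((-4*9)^(3/2))² + 144)*6 = -182*(((-36)^(3/2))² + 144)*6 = -182*((-216*I)² + 144)*6 = -182*(-46656 + 144)*6 = -(-8465184)*6 = -182*(-279072) = 50791104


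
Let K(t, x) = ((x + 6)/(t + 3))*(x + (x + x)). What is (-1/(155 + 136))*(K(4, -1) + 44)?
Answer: -293/2037 ≈ -0.14384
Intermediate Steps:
K(t, x) = 3*x*(6 + x)/(3 + t) (K(t, x) = ((6 + x)/(3 + t))*(x + 2*x) = ((6 + x)/(3 + t))*(3*x) = 3*x*(6 + x)/(3 + t))
(-1/(155 + 136))*(K(4, -1) + 44) = (-1/(155 + 136))*(3*(-1)*(6 - 1)/(3 + 4) + 44) = (-1/291)*(3*(-1)*5/7 + 44) = (-1*1/291)*(3*(-1)*(⅐)*5 + 44) = -(-15/7 + 44)/291 = -1/291*293/7 = -293/2037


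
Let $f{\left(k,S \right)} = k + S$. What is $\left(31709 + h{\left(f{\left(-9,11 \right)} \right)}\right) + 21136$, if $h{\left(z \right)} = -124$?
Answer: $52721$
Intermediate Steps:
$f{\left(k,S \right)} = S + k$
$\left(31709 + h{\left(f{\left(-9,11 \right)} \right)}\right) + 21136 = \left(31709 - 124\right) + 21136 = 31585 + 21136 = 52721$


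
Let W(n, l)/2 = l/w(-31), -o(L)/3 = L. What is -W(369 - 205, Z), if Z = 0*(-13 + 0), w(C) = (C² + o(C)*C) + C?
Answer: 0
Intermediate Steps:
o(L) = -3*L
w(C) = C - 2*C² (w(C) = (C² + (-3*C)*C) + C = (C² - 3*C²) + C = -2*C² + C = C - 2*C²)
Z = 0 (Z = 0*(-13) = 0)
W(n, l) = -2*l/1953 (W(n, l) = 2*(l/((-31*(1 - 2*(-31))))) = 2*(l/((-31*(1 + 62)))) = 2*(l/((-31*63))) = 2*(l/(-1953)) = 2*(l*(-1/1953)) = 2*(-l/1953) = -2*l/1953)
-W(369 - 205, Z) = -(-2)*0/1953 = -1*0 = 0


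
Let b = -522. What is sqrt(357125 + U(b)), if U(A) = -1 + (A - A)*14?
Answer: 2*sqrt(89281) ≈ 597.60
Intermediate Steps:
U(A) = -1 (U(A) = -1 + 0*14 = -1 + 0 = -1)
sqrt(357125 + U(b)) = sqrt(357125 - 1) = sqrt(357124) = 2*sqrt(89281)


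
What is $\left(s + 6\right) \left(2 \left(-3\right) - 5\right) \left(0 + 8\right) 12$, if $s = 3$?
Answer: $-9504$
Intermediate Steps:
$\left(s + 6\right) \left(2 \left(-3\right) - 5\right) \left(0 + 8\right) 12 = \left(3 + 6\right) \left(2 \left(-3\right) - 5\right) \left(0 + 8\right) 12 = 9 \left(-6 - 5\right) 8 \cdot 12 = 9 \left(-11\right) 8 \cdot 12 = \left(-99\right) 8 \cdot 12 = \left(-792\right) 12 = -9504$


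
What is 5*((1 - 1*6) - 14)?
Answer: -95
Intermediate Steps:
5*((1 - 1*6) - 14) = 5*((1 - 6) - 14) = 5*(-5 - 14) = 5*(-19) = -95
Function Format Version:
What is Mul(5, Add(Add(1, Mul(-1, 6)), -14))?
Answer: -95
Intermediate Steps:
Mul(5, Add(Add(1, Mul(-1, 6)), -14)) = Mul(5, Add(Add(1, -6), -14)) = Mul(5, Add(-5, -14)) = Mul(5, -19) = -95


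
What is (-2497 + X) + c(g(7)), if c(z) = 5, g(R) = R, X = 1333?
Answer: -1159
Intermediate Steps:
(-2497 + X) + c(g(7)) = (-2497 + 1333) + 5 = -1164 + 5 = -1159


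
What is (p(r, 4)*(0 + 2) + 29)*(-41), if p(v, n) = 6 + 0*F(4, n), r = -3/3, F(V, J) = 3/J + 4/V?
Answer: -1681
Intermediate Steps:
r = -1 (r = -3*⅓ = -1)
p(v, n) = 6 (p(v, n) = 6 + 0*(3/n + 4/4) = 6 + 0*(3/n + 4*(¼)) = 6 + 0*(3/n + 1) = 6 + 0*(1 + 3/n) = 6 + 0 = 6)
(p(r, 4)*(0 + 2) + 29)*(-41) = (6*(0 + 2) + 29)*(-41) = (6*2 + 29)*(-41) = (12 + 29)*(-41) = 41*(-41) = -1681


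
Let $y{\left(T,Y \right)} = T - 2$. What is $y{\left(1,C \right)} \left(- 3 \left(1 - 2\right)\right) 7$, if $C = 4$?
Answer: $-21$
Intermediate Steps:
$y{\left(T,Y \right)} = -2 + T$
$y{\left(1,C \right)} \left(- 3 \left(1 - 2\right)\right) 7 = \left(-2 + 1\right) \left(- 3 \left(1 - 2\right)\right) 7 = - \left(-3\right) \left(-1\right) 7 = \left(-1\right) 3 \cdot 7 = \left(-3\right) 7 = -21$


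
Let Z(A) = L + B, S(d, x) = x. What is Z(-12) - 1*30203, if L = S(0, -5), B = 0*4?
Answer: -30208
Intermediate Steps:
B = 0
L = -5
Z(A) = -5 (Z(A) = -5 + 0 = -5)
Z(-12) - 1*30203 = -5 - 1*30203 = -5 - 30203 = -30208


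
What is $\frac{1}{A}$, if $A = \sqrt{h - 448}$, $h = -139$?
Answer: $- \frac{i \sqrt{587}}{587} \approx - 0.041274 i$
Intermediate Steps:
$A = i \sqrt{587}$ ($A = \sqrt{-139 - 448} = \sqrt{-587} = i \sqrt{587} \approx 24.228 i$)
$\frac{1}{A} = \frac{1}{i \sqrt{587}} = - \frac{i \sqrt{587}}{587}$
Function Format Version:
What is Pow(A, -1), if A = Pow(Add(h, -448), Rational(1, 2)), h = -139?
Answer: Mul(Rational(-1, 587), I, Pow(587, Rational(1, 2))) ≈ Mul(-0.041274, I)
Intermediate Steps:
A = Mul(I, Pow(587, Rational(1, 2))) (A = Pow(Add(-139, -448), Rational(1, 2)) = Pow(-587, Rational(1, 2)) = Mul(I, Pow(587, Rational(1, 2))) ≈ Mul(24.228, I))
Pow(A, -1) = Pow(Mul(I, Pow(587, Rational(1, 2))), -1) = Mul(Rational(-1, 587), I, Pow(587, Rational(1, 2)))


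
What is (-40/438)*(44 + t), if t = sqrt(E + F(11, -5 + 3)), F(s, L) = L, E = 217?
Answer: -880/219 - 20*sqrt(215)/219 ≈ -5.3573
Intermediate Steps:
t = sqrt(215) (t = sqrt(217 + (-5 + 3)) = sqrt(217 - 2) = sqrt(215) ≈ 14.663)
(-40/438)*(44 + t) = (-40/438)*(44 + sqrt(215)) = (-40*1/438)*(44 + sqrt(215)) = -20*(44 + sqrt(215))/219 = -880/219 - 20*sqrt(215)/219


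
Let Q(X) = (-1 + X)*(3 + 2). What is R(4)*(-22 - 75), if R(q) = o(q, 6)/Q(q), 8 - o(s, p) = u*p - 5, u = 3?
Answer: 97/3 ≈ 32.333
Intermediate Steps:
o(s, p) = 13 - 3*p (o(s, p) = 8 - (3*p - 5) = 8 - (-5 + 3*p) = 8 + (5 - 3*p) = 13 - 3*p)
Q(X) = -5 + 5*X (Q(X) = (-1 + X)*5 = -5 + 5*X)
R(q) = -5/(-5 + 5*q) (R(q) = (13 - 3*6)/(-5 + 5*q) = (13 - 18)/(-5 + 5*q) = -5/(-5 + 5*q))
R(4)*(-22 - 75) = (-1/(-1 + 4))*(-22 - 75) = -1/3*(-97) = 97/3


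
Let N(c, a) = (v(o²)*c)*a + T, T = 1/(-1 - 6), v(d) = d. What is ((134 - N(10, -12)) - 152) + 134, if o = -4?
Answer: 14253/7 ≈ 2036.1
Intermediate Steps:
T = -⅐ (T = 1/(-7) = -⅐ ≈ -0.14286)
N(c, a) = -⅐ + 16*a*c (N(c, a) = ((-4)²*c)*a - ⅐ = (16*c)*a - ⅐ = 16*a*c - ⅐ = -⅐ + 16*a*c)
((134 - N(10, -12)) - 152) + 134 = ((134 - (-⅐ + 16*(-12)*10)) - 152) + 134 = ((134 - (-⅐ - 1920)) - 152) + 134 = ((134 - 1*(-13441/7)) - 152) + 134 = ((134 + 13441/7) - 152) + 134 = (14379/7 - 152) + 134 = 13315/7 + 134 = 14253/7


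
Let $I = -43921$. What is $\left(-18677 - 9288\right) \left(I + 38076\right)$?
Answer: $163455425$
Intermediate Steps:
$\left(-18677 - 9288\right) \left(I + 38076\right) = \left(-18677 - 9288\right) \left(-43921 + 38076\right) = \left(-27965\right) \left(-5845\right) = 163455425$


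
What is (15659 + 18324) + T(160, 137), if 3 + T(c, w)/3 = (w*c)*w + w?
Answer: 9043505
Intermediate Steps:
T(c, w) = -9 + 3*w + 3*c*w² (T(c, w) = -9 + 3*((w*c)*w + w) = -9 + 3*((c*w)*w + w) = -9 + 3*(c*w² + w) = -9 + 3*(w + c*w²) = -9 + (3*w + 3*c*w²) = -9 + 3*w + 3*c*w²)
(15659 + 18324) + T(160, 137) = (15659 + 18324) + (-9 + 3*137 + 3*160*137²) = 33983 + (-9 + 411 + 3*160*18769) = 33983 + (-9 + 411 + 9009120) = 33983 + 9009522 = 9043505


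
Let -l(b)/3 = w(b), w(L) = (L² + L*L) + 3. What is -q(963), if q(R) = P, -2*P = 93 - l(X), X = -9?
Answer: 294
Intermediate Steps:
w(L) = 3 + 2*L² (w(L) = (L² + L²) + 3 = 2*L² + 3 = 3 + 2*L²)
l(b) = -9 - 6*b² (l(b) = -3*(3 + 2*b²) = -9 - 6*b²)
P = -294 (P = -(93 - (-9 - 6*(-9)²))/2 = -(93 - (-9 - 6*81))/2 = -(93 - (-9 - 486))/2 = -(93 - 1*(-495))/2 = -(93 + 495)/2 = -½*588 = -294)
q(R) = -294
-q(963) = -1*(-294) = 294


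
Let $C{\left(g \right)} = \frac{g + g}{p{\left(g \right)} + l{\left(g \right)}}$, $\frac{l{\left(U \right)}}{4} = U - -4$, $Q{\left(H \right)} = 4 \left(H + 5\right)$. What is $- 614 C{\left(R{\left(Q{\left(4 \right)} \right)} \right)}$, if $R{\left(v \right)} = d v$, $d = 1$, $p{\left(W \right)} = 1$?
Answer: $- \frac{44208}{161} \approx -274.58$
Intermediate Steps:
$Q{\left(H \right)} = 20 + 4 H$ ($Q{\left(H \right)} = 4 \left(5 + H\right) = 20 + 4 H$)
$l{\left(U \right)} = 16 + 4 U$ ($l{\left(U \right)} = 4 \left(U - -4\right) = 4 \left(U + 4\right) = 4 \left(4 + U\right) = 16 + 4 U$)
$R{\left(v \right)} = v$ ($R{\left(v \right)} = 1 v = v$)
$C{\left(g \right)} = \frac{2 g}{17 + 4 g}$ ($C{\left(g \right)} = \frac{g + g}{1 + \left(16 + 4 g\right)} = \frac{2 g}{17 + 4 g}$)
$- 614 C{\left(R{\left(Q{\left(4 \right)} \right)} \right)} = - 614 \frac{2 \left(20 + 4 \cdot 4\right)}{17 + 4 \left(20 + 4 \cdot 4\right)} = - 614 \frac{2 \left(20 + 16\right)}{17 + 4 \left(20 + 16\right)} = - 614 \cdot 2 \cdot 36 \frac{1}{17 + 4 \cdot 36} = - 614 \cdot 2 \cdot 36 \frac{1}{17 + 144} = - 614 \cdot 2 \cdot 36 \cdot \frac{1}{161} = \left(-614\right) \frac{72}{161} = - \frac{44208}{161}$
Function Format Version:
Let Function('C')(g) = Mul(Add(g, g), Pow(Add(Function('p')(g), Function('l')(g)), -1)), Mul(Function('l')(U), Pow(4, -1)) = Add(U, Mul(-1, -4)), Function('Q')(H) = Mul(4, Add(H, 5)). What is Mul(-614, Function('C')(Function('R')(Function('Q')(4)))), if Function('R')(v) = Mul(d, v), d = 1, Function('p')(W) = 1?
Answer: Rational(-44208, 161) ≈ -274.58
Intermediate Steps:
Function('Q')(H) = Add(20, Mul(4, H)) (Function('Q')(H) = Mul(4, Add(5, H)) = Add(20, Mul(4, H)))
Function('l')(U) = Add(16, Mul(4, U)) (Function('l')(U) = Mul(4, Add(U, Mul(-1, -4))) = Mul(4, Add(U, 4)) = Mul(4, Add(4, U)) = Add(16, Mul(4, U)))
Function('R')(v) = v (Function('R')(v) = Mul(1, v) = v)
Function('C')(g) = Mul(2, g, Pow(Add(17, Mul(4, g)), -1)) (Function('C')(g) = Mul(Add(g, g), Pow(Add(1, Add(16, Mul(4, g))), -1)) = Mul(Mul(2, g), Pow(Add(17, Mul(4, g)), -1)) = Mul(2, g, Pow(Add(17, Mul(4, g)), -1)))
Mul(-614, Function('C')(Function('R')(Function('Q')(4)))) = Mul(-614, Mul(2, Add(20, Mul(4, 4)), Pow(Add(17, Mul(4, Add(20, Mul(4, 4)))), -1))) = Mul(-614, Mul(2, Add(20, 16), Pow(Add(17, Mul(4, Add(20, 16))), -1))) = Mul(-614, Mul(2, 36, Pow(Add(17, Mul(4, 36)), -1))) = Mul(-614, Mul(2, 36, Pow(Add(17, 144), -1))) = Mul(-614, Mul(2, 36, Pow(161, -1))) = Mul(-614, Mul(2, 36, Rational(1, 161))) = Mul(-614, Rational(72, 161)) = Rational(-44208, 161)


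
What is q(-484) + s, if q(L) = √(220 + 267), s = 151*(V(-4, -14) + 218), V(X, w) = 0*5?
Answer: 32918 + √487 ≈ 32940.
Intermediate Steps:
V(X, w) = 0
s = 32918 (s = 151*(0 + 218) = 151*218 = 32918)
q(L) = √487
q(-484) + s = √487 + 32918 = 32918 + √487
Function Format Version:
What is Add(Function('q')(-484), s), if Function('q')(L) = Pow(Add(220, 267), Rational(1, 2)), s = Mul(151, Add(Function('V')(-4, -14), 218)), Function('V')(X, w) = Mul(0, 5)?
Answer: Add(32918, Pow(487, Rational(1, 2))) ≈ 32940.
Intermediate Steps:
Function('V')(X, w) = 0
s = 32918 (s = Mul(151, Add(0, 218)) = Mul(151, 218) = 32918)
Function('q')(L) = Pow(487, Rational(1, 2))
Add(Function('q')(-484), s) = Add(Pow(487, Rational(1, 2)), 32918) = Add(32918, Pow(487, Rational(1, 2)))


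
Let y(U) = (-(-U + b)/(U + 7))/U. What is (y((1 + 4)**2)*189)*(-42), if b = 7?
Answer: -35721/200 ≈ -178.60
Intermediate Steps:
y(U) = -(7 - U)/(U*(7 + U)) (y(U) = (-(-U + 7)/(U + 7))/U = (-(7 - U)/(7 + U))/U = -(7 - U)/(U*(7 + U)))
(y((1 + 4)**2)*189)*(-42) = (((-7 + (1 + 4)**2)/(((1 + 4)**2)*(7 + (1 + 4)**2)))*189)*(-42) = (((-7 + 5**2)/((5**2)*(7 + 5**2)))*189)*(-42) = (((-7 + 25)/(25*(7 + 25)))*189)*(-42) = (((1/25)*18/32)*189)*(-42) = (((1/25)*(1/32)*18)*189)*(-42) = ((9/400)*189)*(-42) = (1701/400)*(-42) = -35721/200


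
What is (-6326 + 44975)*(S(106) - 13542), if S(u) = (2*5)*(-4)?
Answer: -524930718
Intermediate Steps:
S(u) = -40 (S(u) = 10*(-4) = -40)
(-6326 + 44975)*(S(106) - 13542) = (-6326 + 44975)*(-40 - 13542) = 38649*(-13582) = -524930718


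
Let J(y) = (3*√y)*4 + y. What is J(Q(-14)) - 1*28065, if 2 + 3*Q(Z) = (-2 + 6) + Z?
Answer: -28069 + 24*I ≈ -28069.0 + 24.0*I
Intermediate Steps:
Q(Z) = ⅔ + Z/3 (Q(Z) = -⅔ + ((-2 + 6) + Z)/3 = -⅔ + (4 + Z)/3 = -⅔ + (4/3 + Z/3) = ⅔ + Z/3)
J(y) = y + 12*√y (J(y) = 12*√y + y = y + 12*√y)
J(Q(-14)) - 1*28065 = ((⅔ + (⅓)*(-14)) + 12*√(⅔ + (⅓)*(-14))) - 1*28065 = ((⅔ - 14/3) + 12*√(⅔ - 14/3)) - 28065 = (-4 + 12*√(-4)) - 28065 = (-4 + 12*(2*I)) - 28065 = (-4 + 24*I) - 28065 = -28069 + 24*I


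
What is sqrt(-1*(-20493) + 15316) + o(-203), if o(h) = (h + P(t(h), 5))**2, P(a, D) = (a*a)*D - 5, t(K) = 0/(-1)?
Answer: 43264 + sqrt(35809) ≈ 43453.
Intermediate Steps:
t(K) = 0 (t(K) = 0*(-1) = 0)
P(a, D) = -5 + D*a**2 (P(a, D) = a**2*D - 5 = D*a**2 - 5 = -5 + D*a**2)
o(h) = (-5 + h)**2 (o(h) = (h + (-5 + 5*0**2))**2 = (h + (-5 + 5*0))**2 = (h + (-5 + 0))**2 = (h - 5)**2 = (-5 + h)**2)
sqrt(-1*(-20493) + 15316) + o(-203) = sqrt(-1*(-20493) + 15316) + (5 - 1*(-203))**2 = sqrt(20493 + 15316) + (5 + 203)**2 = sqrt(35809) + 208**2 = sqrt(35809) + 43264 = 43264 + sqrt(35809)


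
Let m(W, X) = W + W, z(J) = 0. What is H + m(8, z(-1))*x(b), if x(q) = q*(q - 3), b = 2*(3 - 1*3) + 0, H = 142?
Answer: 142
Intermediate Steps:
m(W, X) = 2*W
b = 0 (b = 2*(3 - 3) + 0 = 2*0 + 0 = 0 + 0 = 0)
x(q) = q*(-3 + q)
H + m(8, z(-1))*x(b) = 142 + (2*8)*(0*(-3 + 0)) = 142 + 16*(0*(-3)) = 142 + 16*0 = 142 + 0 = 142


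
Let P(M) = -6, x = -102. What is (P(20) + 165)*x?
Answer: -16218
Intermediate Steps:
(P(20) + 165)*x = (-6 + 165)*(-102) = 159*(-102) = -16218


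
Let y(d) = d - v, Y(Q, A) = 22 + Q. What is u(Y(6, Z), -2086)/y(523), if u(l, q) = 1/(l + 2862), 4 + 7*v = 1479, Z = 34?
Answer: 7/6317540 ≈ 1.1080e-6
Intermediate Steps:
v = 1475/7 (v = -4/7 + (⅐)*1479 = -4/7 + 1479/7 = 1475/7 ≈ 210.71)
u(l, q) = 1/(2862 + l)
y(d) = -1475/7 + d (y(d) = d - 1*1475/7 = d - 1475/7 = -1475/7 + d)
u(Y(6, Z), -2086)/y(523) = 1/((2862 + (22 + 6))*(-1475/7 + 523)) = 1/((2862 + 28)*(2186/7)) = (7/2186)/2890 = (1/2890)*(7/2186) = 7/6317540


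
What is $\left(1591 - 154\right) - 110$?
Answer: $1327$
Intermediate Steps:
$\left(1591 - 154\right) - 110 = 1437 - 110 = 1327$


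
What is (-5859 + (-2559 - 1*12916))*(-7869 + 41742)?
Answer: -722646582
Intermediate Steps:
(-5859 + (-2559 - 1*12916))*(-7869 + 41742) = (-5859 + (-2559 - 12916))*33873 = (-5859 - 15475)*33873 = -21334*33873 = -722646582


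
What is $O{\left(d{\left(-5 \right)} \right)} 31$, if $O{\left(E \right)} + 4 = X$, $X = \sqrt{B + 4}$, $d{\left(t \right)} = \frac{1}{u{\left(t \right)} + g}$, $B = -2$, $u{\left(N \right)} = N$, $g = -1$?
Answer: $-124 + 31 \sqrt{2} \approx -80.159$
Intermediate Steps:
$d{\left(t \right)} = \frac{1}{-1 + t}$ ($d{\left(t \right)} = \frac{1}{t - 1} = \frac{1}{-1 + t}$)
$X = \sqrt{2}$ ($X = \sqrt{-2 + 4} = \sqrt{2} \approx 1.4142$)
$O{\left(E \right)} = -4 + \sqrt{2}$
$O{\left(d{\left(-5 \right)} \right)} 31 = \left(-4 + \sqrt{2}\right) 31 = -124 + 31 \sqrt{2}$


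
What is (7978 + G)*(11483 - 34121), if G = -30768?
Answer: 515920020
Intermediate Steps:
(7978 + G)*(11483 - 34121) = (7978 - 30768)*(11483 - 34121) = -22790*(-22638) = 515920020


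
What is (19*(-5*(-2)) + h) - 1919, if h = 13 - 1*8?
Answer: -1724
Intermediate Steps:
h = 5 (h = 13 - 8 = 5)
(19*(-5*(-2)) + h) - 1919 = (19*(-5*(-2)) + 5) - 1919 = (19*10 + 5) - 1919 = (190 + 5) - 1919 = 195 - 1919 = -1724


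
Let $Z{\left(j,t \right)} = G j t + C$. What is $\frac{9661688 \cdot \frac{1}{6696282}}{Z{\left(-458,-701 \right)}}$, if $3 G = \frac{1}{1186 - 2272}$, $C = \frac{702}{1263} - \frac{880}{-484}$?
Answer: $- \frac{12147799740252}{809692737994931} \approx -0.015003$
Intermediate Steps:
$C = \frac{10994}{4631}$ ($C = 702 \cdot \frac{1}{1263} - - \frac{20}{11} = \frac{234}{421} + \frac{20}{11} = \frac{10994}{4631} \approx 2.374$)
$G = - \frac{1}{3258}$ ($G = \frac{1}{3 \left(1186 - 2272\right)} = \frac{1}{3 \left(-1086\right)} = \frac{1}{3} \left(- \frac{1}{1086}\right) = - \frac{1}{3258} \approx -0.00030694$)
$Z{\left(j,t \right)} = \frac{10994}{4631} - \frac{j t}{3258}$ ($Z{\left(j,t \right)} = - \frac{j}{3258} t + \frac{10994}{4631} = - \frac{j t}{3258} + \frac{10994}{4631} = \frac{10994}{4631} - \frac{j t}{3258}$)
$\frac{9661688 \cdot \frac{1}{6696282}}{Z{\left(-458,-701 \right)}} = \frac{9661688 \cdot \frac{1}{6696282}}{\frac{10994}{4631} - \left(- \frac{229}{1629}\right) \left(-701\right)} = \frac{9661688 \cdot \frac{1}{6696282}}{\frac{10994}{4631} - \frac{160529}{1629}} = \frac{4830844}{3348141 \left(- \frac{725500573}{7543899}\right)} = \frac{4830844}{3348141} \left(- \frac{7543899}{725500573}\right) = - \frac{12147799740252}{809692737994931}$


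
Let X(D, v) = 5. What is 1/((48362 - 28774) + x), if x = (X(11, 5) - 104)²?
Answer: 1/29389 ≈ 3.4026e-5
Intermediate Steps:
x = 9801 (x = (5 - 104)² = (-99)² = 9801)
1/((48362 - 28774) + x) = 1/((48362 - 28774) + 9801) = 1/(19588 + 9801) = 1/29389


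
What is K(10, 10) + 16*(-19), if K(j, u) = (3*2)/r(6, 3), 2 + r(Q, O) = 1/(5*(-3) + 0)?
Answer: -9514/31 ≈ -306.90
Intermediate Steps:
r(Q, O) = -31/15 (r(Q, O) = -2 + 1/(5*(-3) + 0) = -2 + 1/(-15 + 0) = -2 + 1/(-15) = -2 - 1/15 = -31/15)
K(j, u) = -90/31 (K(j, u) = (3*2)/(-31/15) = 6*(-15/31) = -90/31)
K(10, 10) + 16*(-19) = -90/31 + 16*(-19) = -90/31 - 304 = -9514/31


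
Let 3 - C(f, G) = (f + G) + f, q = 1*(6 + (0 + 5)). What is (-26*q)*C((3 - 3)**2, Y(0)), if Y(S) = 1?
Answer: -572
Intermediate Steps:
q = 11 (q = 1*(6 + 5) = 1*11 = 11)
C(f, G) = 3 - G - 2*f (C(f, G) = 3 - ((f + G) + f) = 3 - ((G + f) + f) = 3 - (G + 2*f) = 3 + (-G - 2*f) = 3 - G - 2*f)
(-26*q)*C((3 - 3)**2, Y(0)) = (-26*11)*(3 - 1*1 - 2*(3 - 3)**2) = -286*(3 - 1 - 2*0**2) = -286*(3 - 1 - 2*0) = -286*(3 - 1 + 0) = -286*2 = -572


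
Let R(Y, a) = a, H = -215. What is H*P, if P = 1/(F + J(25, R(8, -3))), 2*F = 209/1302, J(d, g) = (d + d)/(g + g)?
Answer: 559860/21491 ≈ 26.051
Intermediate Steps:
J(d, g) = d/g (J(d, g) = (2*d)/((2*g)) = (2*d)*(1/(2*g)) = d/g)
F = 209/2604 (F = (209/1302)/2 = (209*(1/1302))/2 = (1/2)*(209/1302) = 209/2604 ≈ 0.080261)
P = -2604/21491 (P = 1/(209/2604 + 25/(-3)) = 1/(209/2604 + 25*(-1/3)) = 1/(209/2604 - 25/3) = 1/(-21491/2604) = -2604/21491 ≈ -0.12117)
H*P = -215*(-2604/21491) = 559860/21491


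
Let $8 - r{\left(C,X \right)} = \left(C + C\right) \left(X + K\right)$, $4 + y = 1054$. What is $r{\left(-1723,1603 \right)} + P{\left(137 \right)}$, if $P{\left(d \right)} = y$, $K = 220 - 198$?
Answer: $5600808$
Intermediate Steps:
$K = 22$
$y = 1050$ ($y = -4 + 1054 = 1050$)
$P{\left(d \right)} = 1050$
$r{\left(C,X \right)} = 8 - 2 C \left(22 + X\right)$ ($r{\left(C,X \right)} = 8 - \left(C + C\right) \left(X + 22\right) = 8 - 2 C \left(22 + X\right)$)
$r{\left(-1723,1603 \right)} + P{\left(137 \right)} = \left(8 - -75812 - \left(-3446\right) 1603\right) + 1050 = \left(8 + 75812 + 5523938\right) + 1050 = 5599758 + 1050 = 5600808$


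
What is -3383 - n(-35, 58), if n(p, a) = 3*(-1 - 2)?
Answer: -3374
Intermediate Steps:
n(p, a) = -9 (n(p, a) = 3*(-3) = -9)
-3383 - n(-35, 58) = -3383 - 1*(-9) = -3383 + 9 = -3374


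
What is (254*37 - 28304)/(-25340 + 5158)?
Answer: 9453/10091 ≈ 0.93678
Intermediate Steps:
(254*37 - 28304)/(-25340 + 5158) = (9398 - 28304)/(-20182) = -18906*(-1/20182) = 9453/10091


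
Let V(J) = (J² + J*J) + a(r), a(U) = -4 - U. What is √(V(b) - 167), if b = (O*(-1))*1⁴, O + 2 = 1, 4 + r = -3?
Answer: 9*I*√2 ≈ 12.728*I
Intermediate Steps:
r = -7 (r = -4 - 3 = -7)
O = -1 (O = -2 + 1 = -1)
b = 1 (b = -1*(-1)*1⁴ = 1*1 = 1)
V(J) = 3 + 2*J² (V(J) = (J² + J*J) + (-4 - 1*(-7)) = (J² + J²) + (-4 + 7) = 2*J² + 3 = 3 + 2*J²)
√(V(b) - 167) = √((3 + 2*1²) - 167) = √((3 + 2*1) - 167) = √((3 + 2) - 167) = √(5 - 167) = √(-162) = 9*I*√2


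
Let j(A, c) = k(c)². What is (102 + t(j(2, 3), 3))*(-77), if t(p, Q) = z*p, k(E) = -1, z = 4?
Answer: -8162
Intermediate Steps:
j(A, c) = 1 (j(A, c) = (-1)² = 1)
t(p, Q) = 4*p
(102 + t(j(2, 3), 3))*(-77) = (102 + 4*1)*(-77) = (102 + 4)*(-77) = 106*(-77) = -8162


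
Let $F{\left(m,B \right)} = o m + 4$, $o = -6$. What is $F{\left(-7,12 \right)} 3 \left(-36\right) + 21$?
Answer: $-4947$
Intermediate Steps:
$F{\left(m,B \right)} = 4 - 6 m$ ($F{\left(m,B \right)} = - 6 m + 4 = 4 - 6 m$)
$F{\left(-7,12 \right)} 3 \left(-36\right) + 21 = \left(4 - -42\right) 3 \left(-36\right) + 21 = \left(4 + 42\right) \left(-108\right) + 21 = 46 \left(-108\right) + 21 = -4968 + 21 = -4947$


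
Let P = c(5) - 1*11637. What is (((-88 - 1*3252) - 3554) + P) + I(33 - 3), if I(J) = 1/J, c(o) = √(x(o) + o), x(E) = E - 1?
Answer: -555839/30 ≈ -18528.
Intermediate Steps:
x(E) = -1 + E
c(o) = √(-1 + 2*o) (c(o) = √((-1 + o) + o) = √(-1 + 2*o))
P = -11634 (P = √(-1 + 2*5) - 1*11637 = √(-1 + 10) - 11637 = √9 - 11637 = 3 - 11637 = -11634)
(((-88 - 1*3252) - 3554) + P) + I(33 - 3) = (((-88 - 1*3252) - 3554) - 11634) + 1/(33 - 3) = (((-88 - 3252) - 3554) - 11634) + 1/30 = ((-3340 - 3554) - 11634) + 1/30 = (-6894 - 11634) + 1/30 = -18528 + 1/30 = -555839/30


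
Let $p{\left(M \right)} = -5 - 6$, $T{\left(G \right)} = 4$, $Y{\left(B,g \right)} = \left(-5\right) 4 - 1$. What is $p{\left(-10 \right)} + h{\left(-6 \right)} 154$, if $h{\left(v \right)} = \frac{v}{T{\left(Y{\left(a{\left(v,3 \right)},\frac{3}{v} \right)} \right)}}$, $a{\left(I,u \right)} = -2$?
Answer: $-242$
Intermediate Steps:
$Y{\left(B,g \right)} = -21$ ($Y{\left(B,g \right)} = -20 - 1 = -21$)
$h{\left(v \right)} = \frac{v}{4}$
$p{\left(M \right)} = -11$ ($p{\left(M \right)} = -5 - 6 = -11$)
$p{\left(-10 \right)} + h{\left(-6 \right)} 154 = -11 + \frac{1}{4} \left(-6\right) 154 = -11 - 231 = -242$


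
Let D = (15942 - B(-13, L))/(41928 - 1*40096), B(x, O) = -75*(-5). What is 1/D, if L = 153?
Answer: 1832/15567 ≈ 0.11768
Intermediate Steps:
B(x, O) = 375
D = 15567/1832 (D = (15942 - 1*375)/(41928 - 1*40096) = (15942 - 375)/(41928 - 40096) = 15567/1832 ≈ 8.4973)
1/D = 1/(15567/1832) = 1832/15567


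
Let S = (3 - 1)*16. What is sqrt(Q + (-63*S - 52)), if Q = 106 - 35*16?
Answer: I*sqrt(2522) ≈ 50.22*I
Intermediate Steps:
S = 32 (S = 2*16 = 32)
Q = -454 (Q = 106 - 560 = -454)
sqrt(Q + (-63*S - 52)) = sqrt(-454 + (-63*32 - 52)) = sqrt(-454 + (-2016 - 52)) = sqrt(-454 - 2068) = sqrt(-2522) = I*sqrt(2522)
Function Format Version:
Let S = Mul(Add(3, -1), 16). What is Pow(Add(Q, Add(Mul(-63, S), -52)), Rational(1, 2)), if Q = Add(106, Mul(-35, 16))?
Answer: Mul(I, Pow(2522, Rational(1, 2))) ≈ Mul(50.220, I)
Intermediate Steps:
S = 32 (S = Mul(2, 16) = 32)
Q = -454 (Q = Add(106, -560) = -454)
Pow(Add(Q, Add(Mul(-63, S), -52)), Rational(1, 2)) = Pow(Add(-454, Add(Mul(-63, 32), -52)), Rational(1, 2)) = Pow(Add(-454, Add(-2016, -52)), Rational(1, 2)) = Pow(Add(-454, -2068), Rational(1, 2)) = Pow(-2522, Rational(1, 2)) = Mul(I, Pow(2522, Rational(1, 2)))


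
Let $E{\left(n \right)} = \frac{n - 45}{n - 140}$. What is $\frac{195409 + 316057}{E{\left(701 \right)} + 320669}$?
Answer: $\frac{286932426}{179895965} \approx 1.595$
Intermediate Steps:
$E{\left(n \right)} = \frac{-45 + n}{-140 + n}$
$\frac{195409 + 316057}{E{\left(701 \right)} + 320669} = \frac{195409 + 316057}{\frac{-45 + 701}{-140 + 701} + 320669} = \frac{511466}{\frac{1}{561} \cdot 656 + 320669} = \frac{511466}{\frac{656}{561} + 320669} = \frac{511466}{\frac{179895965}{561}} = 511466 \cdot \frac{561}{179895965} = \frac{286932426}{179895965}$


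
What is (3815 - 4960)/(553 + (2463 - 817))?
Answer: -1145/2199 ≈ -0.52069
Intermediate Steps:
(3815 - 4960)/(553 + (2463 - 817)) = -1145/(553 + 1646) = -1145/2199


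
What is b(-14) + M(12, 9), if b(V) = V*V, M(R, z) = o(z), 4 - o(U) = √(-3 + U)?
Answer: 200 - √6 ≈ 197.55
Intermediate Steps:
o(U) = 4 - √(-3 + U)
M(R, z) = 4 - √(-3 + z)
b(V) = V²
b(-14) + M(12, 9) = (-14)² + (4 - √(-3 + 9)) = 196 + (4 - √6) = 200 - √6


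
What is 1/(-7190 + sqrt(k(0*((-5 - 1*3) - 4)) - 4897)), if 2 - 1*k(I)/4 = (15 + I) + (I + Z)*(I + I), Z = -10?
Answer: -7190/51701049 - 7*I*sqrt(101)/51701049 ≈ -0.00013907 - 1.3607e-6*I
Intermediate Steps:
k(I) = -52 - 4*I - 8*I*(-10 + I) (k(I) = 8 - 4*((15 + I) + (I - 10)*(I + I)) = 8 - 4*((15 + I) + (-10 + I)*(2*I)) = 8 - 4*((15 + I) + 2*I*(-10 + I)) = 8 - 4*(15 + I + 2*I*(-10 + I)) = 8 + (-60 - 4*I - 8*I*(-10 + I)) = -52 - 4*I - 8*I*(-10 + I))
1/(-7190 + sqrt(k(0*((-5 - 1*3) - 4)) - 4897)) = 1/(-7190 + sqrt((-52 - 8*(0*((-5 - 1*3) - 4))**2 + 76*(0*((-5 - 1*3) - 4))) - 4897)) = 1/(-7190 + sqrt((-52 - 8*(0*((-5 - 3) - 4))**2 + 76*(0*((-5 - 3) - 4))) - 4897)) = 1/(-7190 + sqrt((-52 - 8*(0*(-8 - 4))**2 + 76*(0*(-8 - 4))) - 4897)) = 1/(-7190 + sqrt((-52 - 8*(0*(-12))**2 + 76*(0*(-12))) - 4897)) = 1/(-7190 + sqrt((-52 - 8*0**2 + 76*0) - 4897)) = 1/(-7190 + sqrt((-52 - 8*0 + 0) - 4897)) = 1/(-7190 + sqrt((-52 + 0 + 0) - 4897)) = 1/(-7190 + sqrt(-52 - 4897)) = 1/(-7190 + sqrt(-4949)) = 1/(-7190 + 7*I*sqrt(101))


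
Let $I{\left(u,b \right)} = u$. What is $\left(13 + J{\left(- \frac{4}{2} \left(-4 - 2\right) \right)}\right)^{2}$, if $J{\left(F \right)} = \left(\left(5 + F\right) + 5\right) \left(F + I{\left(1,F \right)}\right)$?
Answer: $89401$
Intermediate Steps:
$J{\left(F \right)} = \left(1 + F\right) \left(10 + F\right)$ ($J{\left(F \right)} = \left(\left(5 + F\right) + 5\right) \left(F + 1\right) = \left(10 + F\right) \left(1 + F\right) = \left(1 + F\right) \left(10 + F\right)$)
$\left(13 + J{\left(- \frac{4}{2} \left(-4 - 2\right) \right)}\right)^{2} = \left(13 + \left(10 + \left(- \frac{4}{2} \left(-4 - 2\right)\right)^{2} + 11 - \frac{4}{2} \left(-4 - 2\right)\right)\right)^{2} = \left(13 + \left(10 + \left(\left(-4\right) \frac{1}{2} \left(-6\right)\right)^{2} + 11 \left(-4\right) \frac{1}{2} \left(-6\right)\right)\right)^{2} = \left(13 + \left(10 + \left(\left(-2\right) \left(-6\right)\right)^{2} + 11 \left(\left(-2\right) \left(-6\right)\right)\right)\right)^{2} = \left(13 + \left(10 + 12^{2} + 11 \cdot 12\right)\right)^{2} = \left(13 + \left(10 + 144 + 132\right)\right)^{2} = \left(13 + 286\right)^{2} = 299^{2} = 89401$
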